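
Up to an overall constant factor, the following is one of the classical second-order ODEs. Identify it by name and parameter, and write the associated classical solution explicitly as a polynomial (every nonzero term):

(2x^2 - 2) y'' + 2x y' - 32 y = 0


All three coefficients share the factor -2; dividing through by -2 gives  (1 - x^2) y'' - x y' + 16 y = 0.
This matches the Chebyshev equation (1 - x^2) y'' - x y' + n^2 y = 0 (note the -x y' term, not -2x y') with n^2 = 16, so n = 4; the polynomial solution is T_4(x).
With y = sum_k a_k x^k, matching x^k gives (k+2)(k+1) a_{k+2} = (k^2 - n^2) a_k = (k - 4)(k + 4) a_k. The right side vanishes at k = 4, so the series with the parity of 4 terminates at degree 4.
Standard normalization: leading coefficient of T_n is 2^(n-1), so a_4 = 2^3 = 8. Work downward with a_k = (k+1)(k+2) a_{k+2} / ((k - 4)(k + 4)):
  a_2 = (3)(4)(8) / ((2 - 4)(2 + 4)) = 96/(-12) = -8
  a_0 = (1)(2)(-8) / ((0 - 4)(0 + 4)) = -16/(-16) = 1
Hence T_4(x) = 8 x^4 - 8 x^2 + 1.

T_4(x); series = 8 x^4 - 8 x^2 + 1


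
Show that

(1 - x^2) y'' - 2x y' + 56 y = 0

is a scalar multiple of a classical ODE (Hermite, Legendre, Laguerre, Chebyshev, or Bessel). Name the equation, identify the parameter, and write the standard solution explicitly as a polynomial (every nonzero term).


The equation is already in a standard form:  (1 - x^2) y'' - 2x y' + 56 y = 0.
This matches the Legendre equation (1 - x^2) y'' - 2x y' + n(n+1) y = 0 (note the -2x y' term) with n(n+1) = 56, so n = 7; the polynomial solution is P_7(x).
With y = sum_k a_k x^k, matching x^k gives (k+2)(k+1) a_{k+2} = [k(k+1) - n(n+1)] a_k = (k - 7)(k + 8) a_k. The right side vanishes at k = 7, so the series with the parity of 7 terminates at degree 7.
Standard normalization (P_n(1) = 1): leading coefficient (2n)!/(2^n (n!)^2) = 87178291200/(128*25401600) = 429/16, so a_7 = 429/16. Work downward with a_k = (k+1)(k+2) a_{k+2} / ((k - 7)(k + 8)):
  a_5 = (6)(7)(429/16) / ((5 - 7)(5 + 8)) = (9009/8)/(-26) = -693/16
  a_3 = (4)(5)(-693/16) / ((3 - 7)(3 + 8)) = (-3465/4)/(-44) = 315/16
  a_1 = (2)(3)(315/16) / ((1 - 7)(1 + 8)) = (945/8)/(-54) = -35/16
Hence P_7(x) = 429 x^7/16 - 693 x^5/16 + 315 x^3/16 - 35 x/16.

P_7(x); series = 429 x^7/16 - 693 x^5/16 + 315 x^3/16 - 35 x/16


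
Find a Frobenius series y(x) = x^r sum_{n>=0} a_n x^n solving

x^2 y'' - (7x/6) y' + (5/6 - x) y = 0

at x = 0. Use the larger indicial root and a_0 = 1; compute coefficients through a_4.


Write in Frobenius form y'' + (p(x)/x) y' + (q(x)/x^2) y = 0:
  p(x) = -7/6,  q(x) = 5/6 - x.
Indicial equation: r(r-1) + (-7/6) r + (5/6) = 0 -> roots r_1 = 5/3, r_2 = 1/2.
Take r = r_1 = 5/3. Let y(x) = x^r sum_{n>=0} a_n x^n with a_0 = 1.
Substitute y = x^r sum a_n x^n and match x^{r+n}. The recurrence is
  D(n) a_n - 1 a_{n-1} = 0,  where D(n) = (r+n)(r+n-1) + (-7/6)(r+n) + (5/6).
  a_n = 1 / D(n) * a_{n-1}.
Since the indicial polynomial factors as (r - r_1)(r - r_2), D(n) = (r_1 + n - r_1)(r_1 + n - r_2) = n(n + 7/6).
Evaluating step by step (a_0 = 1):
  n = 1: D(1) = 1(1 + 7/6) = 13/6; numerator = 1(1) = 1; a_1 = (1)/(13/6) = 6/13
  n = 2: D(2) = 2(2 + 7/6) = 19/3; numerator = 1(6/13) = 6/13; a_2 = (6/13)/(19/3) = 18/247
  n = 3: D(3) = 3(3 + 7/6) = 25/2; numerator = 1(18/247) = 18/247; a_3 = (18/247)/(25/2) = 36/6175
  n = 4: D(4) = 4(4 + 7/6) = 62/3; numerator = 1(36/6175) = 36/6175; a_4 = (36/6175)/(62/3) = 54/191425

r = 5/3; a_0 = 1; a_1 = 6/13; a_2 = 18/247; a_3 = 36/6175; a_4 = 54/191425


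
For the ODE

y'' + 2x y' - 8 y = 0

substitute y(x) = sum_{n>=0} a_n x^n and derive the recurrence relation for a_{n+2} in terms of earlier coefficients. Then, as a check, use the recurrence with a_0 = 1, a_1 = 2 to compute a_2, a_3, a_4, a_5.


Substitute y = sum_n a_n x^n.
y''(x) has coefficient (n+2)(n+1) a_{n+2} at x^n;
2 x y'(x) has coefficient 2 n a_n at x^n (shift);
-8 y(x) has coefficient -8 a_n at x^n.
Matching x^n: (n+2)(n+1) a_{n+2} + (2n - 8) a_n = 0.
Thus a_{n+2} = (-2n + 8) / ((n+1)(n+2)) * a_n.

Check with a_0 = 1, a_1 = 2 (apply the recurrence for n = 0, 1, 2, 3): a_0 = 1, a_1 = 2, a_2 = 4, a_3 = 2, a_4 = 4/3, a_5 = 1/5.

a_(n+2) = (-2n + 8) / ((n+1)(n+2)) * a_n; check: a_0 = 1, a_1 = 2, a_2 = 4, a_3 = 2, a_4 = 4/3, a_5 = 1/5


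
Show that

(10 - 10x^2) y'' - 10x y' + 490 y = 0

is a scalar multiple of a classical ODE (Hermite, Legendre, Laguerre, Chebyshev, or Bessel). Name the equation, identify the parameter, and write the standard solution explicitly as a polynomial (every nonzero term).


All three coefficients share the factor 10; dividing through by 10 gives  (1 - x^2) y'' - x y' + 49 y = 0.
This matches the Chebyshev equation (1 - x^2) y'' - x y' + n^2 y = 0 (note the -x y' term, not -2x y') with n^2 = 49, so n = 7; the polynomial solution is T_7(x).
With y = sum_k a_k x^k, matching x^k gives (k+2)(k+1) a_{k+2} = (k^2 - n^2) a_k = (k - 7)(k + 7) a_k. The right side vanishes at k = 7, so the series with the parity of 7 terminates at degree 7.
Standard normalization: leading coefficient of T_n is 2^(n-1), so a_7 = 2^6 = 64. Work downward with a_k = (k+1)(k+2) a_{k+2} / ((k - 7)(k + 7)):
  a_5 = (6)(7)(64) / ((5 - 7)(5 + 7)) = 2688/(-24) = -112
  a_3 = (4)(5)(-112) / ((3 - 7)(3 + 7)) = -2240/(-40) = 56
  a_1 = (2)(3)(56) / ((1 - 7)(1 + 7)) = 336/(-48) = -7
Hence T_7(x) = 64 x^7 - 112 x^5 + 56 x^3 - 7 x.

T_7(x); series = 64 x^7 - 112 x^5 + 56 x^3 - 7 x


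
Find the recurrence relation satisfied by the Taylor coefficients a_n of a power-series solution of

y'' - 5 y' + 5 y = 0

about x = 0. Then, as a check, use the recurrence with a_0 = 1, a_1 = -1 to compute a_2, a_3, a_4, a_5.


Substitute y = sum_n a_n x^n.
y''(x) has coefficient (n+2)(n+1) a_{n+2} at x^n;
-5 y'(x) has coefficient -5 (n+1) a_{n+1} at x^n;
5 y(x) has coefficient 5 a_n at x^n.
Matching x^n: (n+2)(n+1) a_{n+2} - 5 (n+1) a_{n+1} + 5 a_n = 0.
Thus a_{n+2} = [5 (n+1) a_{n+1} - 5 a_n] / ((n+1)(n+2)).

Check with a_0 = 1, a_1 = -1 (apply the recurrence for n = 0, 1, 2, 3): a_0 = 1, a_1 = -1, a_2 = -5, a_3 = -15/2, a_4 = -175/24, a_5 = -65/12.

a_(n+2) = [5 (n+1) a_(n+1) - 5 a_n] / ((n+1)(n+2)); check: a_0 = 1, a_1 = -1, a_2 = -5, a_3 = -15/2, a_4 = -175/24, a_5 = -65/12


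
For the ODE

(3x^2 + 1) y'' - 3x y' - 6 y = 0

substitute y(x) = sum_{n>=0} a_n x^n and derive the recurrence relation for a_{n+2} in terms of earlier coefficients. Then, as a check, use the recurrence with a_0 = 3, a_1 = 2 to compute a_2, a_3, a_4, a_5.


Substitute y = sum_n a_n x^n.
(1 + 3 x^2) y'' contributes (n+2)(n+1) a_{n+2} + 3 n(n-1) a_n at x^n.
-3 x y'(x) contributes -3 n a_n at x^n.
-6 y(x) contributes -6 a_n at x^n.
Matching x^n: (n+2)(n+1) a_{n+2} + (3 n(n-1) - 3 n - 6) a_n = 0.
Thus a_{n+2} = (-3 n(n-1) + 3 n + 6) / ((n+1)(n+2)) * a_n.

Check with a_0 = 3, a_1 = 2 (apply the recurrence for n = 0, 1, 2, 3): a_0 = 3, a_1 = 2, a_2 = 9, a_3 = 3, a_4 = 9/2, a_5 = -9/20.

a_(n+2) = (-3 n(n-1) + 3 n + 6) / ((n+1)(n+2)) * a_n; check: a_0 = 3, a_1 = 2, a_2 = 9, a_3 = 3, a_4 = 9/2, a_5 = -9/20


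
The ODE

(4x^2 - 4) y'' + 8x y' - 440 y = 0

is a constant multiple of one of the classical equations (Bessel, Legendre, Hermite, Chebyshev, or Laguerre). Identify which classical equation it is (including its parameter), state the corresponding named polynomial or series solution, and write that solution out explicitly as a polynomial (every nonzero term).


All three coefficients share the factor -4; dividing through by -4 gives  (1 - x^2) y'' - 2x y' + 110 y = 0.
This matches the Legendre equation (1 - x^2) y'' - 2x y' + n(n+1) y = 0 (note the -2x y' term) with n(n+1) = 110, so n = 10; the polynomial solution is P_10(x).
With y = sum_k a_k x^k, matching x^k gives (k+2)(k+1) a_{k+2} = [k(k+1) - n(n+1)] a_k = (k - 10)(k + 11) a_k. The right side vanishes at k = 10, so the series with the parity of 10 terminates at degree 10.
Standard normalization (P_n(1) = 1): leading coefficient (2n)!/(2^n (n!)^2) = 2432902008176640000/(1024*13168189440000) = 46189/256, so a_10 = 46189/256. Work downward with a_k = (k+1)(k+2) a_{k+2} / ((k - 10)(k + 11)):
  a_8 = (9)(10)(46189/256) / ((8 - 10)(8 + 11)) = (2078505/128)/(-38) = -109395/256
  a_6 = (7)(8)(-109395/256) / ((6 - 10)(6 + 11)) = (-765765/32)/(-68) = 45045/128
  a_4 = (5)(6)(45045/128) / ((4 - 10)(4 + 11)) = (675675/64)/(-90) = -15015/128
  a_2 = (3)(4)(-15015/128) / ((2 - 10)(2 + 11)) = (-45045/32)/(-104) = 3465/256
  a_0 = (1)(2)(3465/256) / ((0 - 10)(0 + 11)) = (3465/128)/(-110) = -63/256
Hence P_10(x) = 46189 x^10/256 - 109395 x^8/256 + 45045 x^6/128 - 15015 x^4/128 + 3465 x^2/256 - 63/256.

P_10(x); series = 46189 x^10/256 - 109395 x^8/256 + 45045 x^6/128 - 15015 x^4/128 + 3465 x^2/256 - 63/256


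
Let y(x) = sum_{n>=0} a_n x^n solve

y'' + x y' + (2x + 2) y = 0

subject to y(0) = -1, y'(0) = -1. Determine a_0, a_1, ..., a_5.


Ansatz: y(x) = sum_{n>=0} a_n x^n, so y'(x) = sum_{n>=1} n a_n x^(n-1) and y''(x) = sum_{n>=2} n(n-1) a_n x^(n-2).
Substitute into P(x) y'' + Q(x) y' + R(x) y = 0 with P(x) = 1, Q(x) = x, R(x) = 2x + 2, and match powers of x.
Initial conditions: a_0 = -1, a_1 = -1.
Setting the coefficient of each power of x to zero and solving order by order (substituting the coefficients already found):
  x^0: 2 a_2 + 2 a_0 = 0  ->  2 a_2 = -2 a_0 = 2  ->  a_2 = 1
  x^1: 6 a_3 + 3 a_1 + 2 a_0 = 0  ->  6 a_3 = -3 a_1 - 2 a_0 = 5  ->  a_3 = 5/6
  x^2: 12 a_4 + 4 a_2 + 2 a_1 = 0  ->  12 a_4 = -4 a_2 - 2 a_1 = -2  ->  a_4 = -1/6
  x^3: 20 a_5 + 5 a_3 + 2 a_2 = 0  ->  20 a_5 = -5 a_3 - 2 a_2 = -37/6  ->  a_5 = -37/120
Truncated series: y(x) = -1 - x + x^2 + (5/6) x^3 - (1/6) x^4 - (37/120) x^5 + O(x^6).

a_0 = -1; a_1 = -1; a_2 = 1; a_3 = 5/6; a_4 = -1/6; a_5 = -37/120


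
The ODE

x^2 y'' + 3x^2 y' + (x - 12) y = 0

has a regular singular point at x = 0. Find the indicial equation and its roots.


Divide by x^2 to reach normal form y'' + P_1(x) y' + P_2(x) y = 0 with P_1(x) = 3 and P_2(x) = 1/x - 12/x^2.
x = 0 is a singular point because the y-coefficient 1/x - 12/x^2 has a pole at x = 0.
It is a regular singular point because x P_1(x) = p(x) = 3x and x^2 P_2(x) = q(x) = x - 12 are polynomials, hence analytic at x = 0.
p(0) = 0,  q(0) = -12.
Indicial equation: r(r-1) + p(0) r + q(0) = 0, i.e. r^2 + (p(0) - 1) r + q(0) = 0, i.e. r^2 - 1 r - 12 = 0.
Discriminant: (-1)^2 - 4(-12) = 49, so r = (1 ± 7)/2.
Solving: r_1 = 4, r_2 = -3.

indicial: r^2 - 1 r - 12 = 0; roots r_1 = 4, r_2 = -3


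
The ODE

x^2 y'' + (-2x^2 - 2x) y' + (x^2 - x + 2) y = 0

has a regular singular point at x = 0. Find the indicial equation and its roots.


Divide by x^2 to reach normal form y'' + P_1(x) y' + P_2(x) y = 0 with P_1(x) = -2 - 2/x and P_2(x) = 1 - 1/x + 2/x^2.
x = 0 is a singular point because the y'-coefficient -2 - 2/x has a pole at x = 0 and the y-coefficient 1 - 1/x + 2/x^2 has a pole at x = 0.
It is a regular singular point because x P_1(x) = p(x) = -2x - 2 and x^2 P_2(x) = q(x) = x^2 - x + 2 are polynomials, hence analytic at x = 0.
p(0) = -2,  q(0) = 2.
Indicial equation: r(r-1) + p(0) r + q(0) = 0, i.e. r^2 + (p(0) - 1) r + q(0) = 0, i.e. r^2 - 3 r + 2 = 0.
Discriminant: (-3)^2 - 4(2) = 1, so r = (3 ± 1)/2.
Solving: r_1 = 2, r_2 = 1.

indicial: r^2 - 3 r + 2 = 0; roots r_1 = 2, r_2 = 1


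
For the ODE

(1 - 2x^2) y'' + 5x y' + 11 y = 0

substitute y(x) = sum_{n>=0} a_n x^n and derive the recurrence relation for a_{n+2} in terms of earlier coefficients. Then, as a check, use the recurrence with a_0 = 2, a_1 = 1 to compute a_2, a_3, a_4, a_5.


Substitute y = sum_n a_n x^n.
(1 - 2 x^2) y'' contributes (n+2)(n+1) a_{n+2} - 2 n(n-1) a_n at x^n.
5 x y'(x) contributes 5 n a_n at x^n.
11 y(x) contributes 11 a_n at x^n.
Matching x^n: (n+2)(n+1) a_{n+2} + (-2 n(n-1) + 5 n + 11) a_n = 0.
Thus a_{n+2} = (2 n(n-1) - 5 n - 11) / ((n+1)(n+2)) * a_n.

Check with a_0 = 2, a_1 = 1 (apply the recurrence for n = 0, 1, 2, 3): a_0 = 2, a_1 = 1, a_2 = -11, a_3 = -8/3, a_4 = 187/12, a_5 = 28/15.

a_(n+2) = (2 n(n-1) - 5 n - 11) / ((n+1)(n+2)) * a_n; check: a_0 = 2, a_1 = 1, a_2 = -11, a_3 = -8/3, a_4 = 187/12, a_5 = 28/15


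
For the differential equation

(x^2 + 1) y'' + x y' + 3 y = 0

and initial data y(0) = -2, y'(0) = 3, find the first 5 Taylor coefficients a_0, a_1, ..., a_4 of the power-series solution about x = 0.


Ansatz: y(x) = sum_{n>=0} a_n x^n, so y'(x) = sum_{n>=1} n a_n x^(n-1) and y''(x) = sum_{n>=2} n(n-1) a_n x^(n-2).
Substitute into P(x) y'' + Q(x) y' + R(x) y = 0 with P(x) = x^2 + 1, Q(x) = x, R(x) = 3, and match powers of x.
Initial conditions: a_0 = -2, a_1 = 3.
Setting the coefficient of each power of x to zero and solving order by order (substituting the coefficients already found):
  x^0: 2 a_2 + 3 a_0 = 0  ->  2 a_2 = -3 a_0 = 6  ->  a_2 = 3
  x^1: 6 a_3 + 4 a_1 = 0  ->  6 a_3 = -4 a_1 = -12  ->  a_3 = -2
  x^2: 12 a_4 + 7 a_2 = 0  ->  12 a_4 = -7 a_2 = -21  ->  a_4 = -7/4
Truncated series: y(x) = -2 + 3 x + 3 x^2 - 2 x^3 - (7/4) x^4 + O(x^5).

a_0 = -2; a_1 = 3; a_2 = 3; a_3 = -2; a_4 = -7/4


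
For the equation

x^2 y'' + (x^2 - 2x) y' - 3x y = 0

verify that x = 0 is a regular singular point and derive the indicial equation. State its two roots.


Divide by x^2 to reach normal form y'' + P_1(x) y' + P_2(x) y = 0 with P_1(x) = 1 - 2/x and P_2(x) = -3/x.
x = 0 is a singular point because the y'-coefficient 1 - 2/x has a pole at x = 0 and the y-coefficient -3/x has a pole at x = 0.
It is a regular singular point because x P_1(x) = p(x) = x - 2 and x^2 P_2(x) = q(x) = -3x are polynomials, hence analytic at x = 0.
p(0) = -2,  q(0) = 0.
Indicial equation: r(r-1) + p(0) r + q(0) = 0, i.e. r^2 + (p(0) - 1) r + q(0) = 0, i.e. r^2 - 3 r = 0.
Discriminant: (-3)^2 - 4(0) = 9, so r = (3 ± 3)/2.
Solving: r_1 = 3, r_2 = 0.

indicial: r^2 - 3 r = 0; roots r_1 = 3, r_2 = 0


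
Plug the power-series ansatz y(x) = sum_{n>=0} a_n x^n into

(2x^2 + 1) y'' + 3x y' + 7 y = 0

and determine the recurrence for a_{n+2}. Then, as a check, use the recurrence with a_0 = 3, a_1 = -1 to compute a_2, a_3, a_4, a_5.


Substitute y = sum_n a_n x^n.
(1 + 2 x^2) y'' contributes (n+2)(n+1) a_{n+2} + 2 n(n-1) a_n at x^n.
3 x y'(x) contributes 3 n a_n at x^n.
7 y(x) contributes 7 a_n at x^n.
Matching x^n: (n+2)(n+1) a_{n+2} + (2 n(n-1) + 3 n + 7) a_n = 0.
Thus a_{n+2} = (-2 n(n-1) - 3 n - 7) / ((n+1)(n+2)) * a_n.

Check with a_0 = 3, a_1 = -1 (apply the recurrence for n = 0, 1, 2, 3): a_0 = 3, a_1 = -1, a_2 = -21/2, a_3 = 5/3, a_4 = 119/8, a_5 = -7/3.

a_(n+2) = (-2 n(n-1) - 3 n - 7) / ((n+1)(n+2)) * a_n; check: a_0 = 3, a_1 = -1, a_2 = -21/2, a_3 = 5/3, a_4 = 119/8, a_5 = -7/3


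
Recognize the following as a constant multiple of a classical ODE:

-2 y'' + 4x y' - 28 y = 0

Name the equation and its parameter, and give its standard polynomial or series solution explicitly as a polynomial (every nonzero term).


All three coefficients share the factor -2; dividing through by -2 gives  y'' - 2x y' + 14 y = 0.
This matches the Hermite equation y'' - 2x y' + 2n y = 0 with 2n = 14, so n = 7; the polynomial solution is H_7(x).
With y = sum_k a_k x^k, matching x^k gives (k+2)(k+1) a_{k+2} = 2(k - n) a_k = 2(k - 7) a_k. The right side vanishes at k = 7, so the series with the parity of 7 terminates at degree 7.
Standard normalization: leading coefficient of H_n is 2^n, so a_7 = 2^7 = 128. Work downward with a_k = (k+1)(k+2) a_{k+2} / (2(k - n)):
  a_5 = (6)(7)(128) / (2(5 - 7)) = 5376/(-4) = -1344
  a_3 = (4)(5)(-1344) / (2(3 - 7)) = -26880/(-8) = 3360
  a_1 = (2)(3)(3360) / (2(1 - 7)) = 20160/(-12) = -1680
Hence H_7(x) = 128 x^7 - 1344 x^5 + 3360 x^3 - 1680 x.

H_7(x); series = 128 x^7 - 1344 x^5 + 3360 x^3 - 1680 x


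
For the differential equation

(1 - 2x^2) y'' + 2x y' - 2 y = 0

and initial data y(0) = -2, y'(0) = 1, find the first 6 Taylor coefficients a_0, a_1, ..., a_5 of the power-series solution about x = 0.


Ansatz: y(x) = sum_{n>=0} a_n x^n, so y'(x) = sum_{n>=1} n a_n x^(n-1) and y''(x) = sum_{n>=2} n(n-1) a_n x^(n-2).
Substitute into P(x) y'' + Q(x) y' + R(x) y = 0 with P(x) = 1 - 2x^2, Q(x) = 2x, R(x) = -2, and match powers of x.
Initial conditions: a_0 = -2, a_1 = 1.
Setting the coefficient of each power of x to zero and solving order by order (substituting the coefficients already found):
  x^0: 2 a_2 - 2 a_0 = 0  ->  2 a_2 = 2 a_0 = -4  ->  a_2 = -2
  x^1: 6 a_3 = 0  ->  a_3 = 0
  x^2: 12 a_4 - 2 a_2 = 0  ->  12 a_4 = 2 a_2 = -4  ->  a_4 = -1/3
  x^3: 20 a_5 - 8 a_3 = 0  ->  20 a_5 = 8 a_3 = 0  ->  a_5 = 0
Truncated series: y(x) = -2 + x - 2 x^2 - (1/3) x^4 + O(x^6).

a_0 = -2; a_1 = 1; a_2 = -2; a_3 = 0; a_4 = -1/3; a_5 = 0


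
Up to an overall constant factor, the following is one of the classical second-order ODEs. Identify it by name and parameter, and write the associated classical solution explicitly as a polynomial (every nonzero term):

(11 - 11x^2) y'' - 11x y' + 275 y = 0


All three coefficients share the factor 11; dividing through by 11 gives  (1 - x^2) y'' - x y' + 25 y = 0.
This matches the Chebyshev equation (1 - x^2) y'' - x y' + n^2 y = 0 (note the -x y' term, not -2x y') with n^2 = 25, so n = 5; the polynomial solution is T_5(x).
With y = sum_k a_k x^k, matching x^k gives (k+2)(k+1) a_{k+2} = (k^2 - n^2) a_k = (k - 5)(k + 5) a_k. The right side vanishes at k = 5, so the series with the parity of 5 terminates at degree 5.
Standard normalization: leading coefficient of T_n is 2^(n-1), so a_5 = 2^4 = 16. Work downward with a_k = (k+1)(k+2) a_{k+2} / ((k - 5)(k + 5)):
  a_3 = (4)(5)(16) / ((3 - 5)(3 + 5)) = 320/(-16) = -20
  a_1 = (2)(3)(-20) / ((1 - 5)(1 + 5)) = -120/(-24) = 5
Hence T_5(x) = 16 x^5 - 20 x^3 + 5 x.

T_5(x); series = 16 x^5 - 20 x^3 + 5 x


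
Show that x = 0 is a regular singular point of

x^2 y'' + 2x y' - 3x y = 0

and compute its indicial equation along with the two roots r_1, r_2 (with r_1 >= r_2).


Divide by x^2 to reach normal form y'' + P_1(x) y' + P_2(x) y = 0 with P_1(x) = 2/x and P_2(x) = -3/x.
x = 0 is a singular point because the y'-coefficient 2/x has a pole at x = 0 and the y-coefficient -3/x has a pole at x = 0.
It is a regular singular point because x P_1(x) = p(x) = 2 and x^2 P_2(x) = q(x) = -3x are polynomials, hence analytic at x = 0.
p(0) = 2,  q(0) = 0.
Indicial equation: r(r-1) + p(0) r + q(0) = 0, i.e. r^2 + (p(0) - 1) r + q(0) = 0, i.e. r^2 + 1 r = 0.
Discriminant: (1)^2 - 4(0) = 1, so r = (-1 ± 1)/2.
Solving: r_1 = 0, r_2 = -1.

indicial: r^2 + 1 r = 0; roots r_1 = 0, r_2 = -1


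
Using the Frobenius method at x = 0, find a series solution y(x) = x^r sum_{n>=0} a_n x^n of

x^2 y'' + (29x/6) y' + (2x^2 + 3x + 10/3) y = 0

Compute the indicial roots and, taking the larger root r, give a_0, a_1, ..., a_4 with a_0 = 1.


Write in Frobenius form y'' + (p(x)/x) y' + (q(x)/x^2) y = 0:
  p(x) = 29/6,  q(x) = 2x^2 + 3x + 10/3.
Indicial equation: r(r-1) + (29/6) r + (10/3) = 0 -> roots r_1 = -4/3, r_2 = -5/2.
Take r = r_1 = -4/3. Let y(x) = x^r sum_{n>=0} a_n x^n with a_0 = 1.
Substitute y = x^r sum a_n x^n and match x^{r+n}. The recurrence is
  D(n) a_n + 3 a_{n-1} + 2 a_{n-2} = 0,  where D(n) = (r+n)(r+n-1) + (29/6)(r+n) + (10/3).
  a_n = [-3 a_{n-1} - 2 a_{n-2}] / D(n).
Since the indicial polynomial factors as (r - r_1)(r - r_2), D(n) = (r_1 + n - r_1)(r_1 + n - r_2) = n(n + 7/6).
Evaluating step by step (a_0 = 1):
  n = 1: D(1) = 1(1 + 7/6) = 13/6; numerator = -3(1) = -3; a_1 = (-3)/(13/6) = -18/13
  n = 2: D(2) = 2(2 + 7/6) = 19/3; numerator = -3(-18/13) - 2(1) = 28/13; a_2 = (28/13)/(19/3) = 84/247
  n = 3: D(3) = 3(3 + 7/6) = 25/2; numerator = -3(84/247) - 2(-18/13) = 432/247; a_3 = (432/247)/(25/2) = 864/6175
  n = 4: D(4) = 4(4 + 7/6) = 62/3; numerator = -3(864/6175) - 2(84/247) = -6792/6175; a_4 = (-6792/6175)/(62/3) = -10188/191425

r = -4/3; a_0 = 1; a_1 = -18/13; a_2 = 84/247; a_3 = 864/6175; a_4 = -10188/191425


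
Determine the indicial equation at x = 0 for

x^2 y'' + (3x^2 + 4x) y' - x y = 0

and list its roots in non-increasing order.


Divide by x^2 to reach normal form y'' + P_1(x) y' + P_2(x) y = 0 with P_1(x) = 3 + 4/x and P_2(x) = -1/x.
x = 0 is a singular point because the y'-coefficient 3 + 4/x has a pole at x = 0 and the y-coefficient -1/x has a pole at x = 0.
It is a regular singular point because x P_1(x) = p(x) = 3x + 4 and x^2 P_2(x) = q(x) = -x are polynomials, hence analytic at x = 0.
p(0) = 4,  q(0) = 0.
Indicial equation: r(r-1) + p(0) r + q(0) = 0, i.e. r^2 + (p(0) - 1) r + q(0) = 0, i.e. r^2 + 3 r = 0.
Discriminant: (3)^2 - 4(0) = 9, so r = (-3 ± 3)/2.
Solving: r_1 = 0, r_2 = -3.

indicial: r^2 + 3 r = 0; roots r_1 = 0, r_2 = -3


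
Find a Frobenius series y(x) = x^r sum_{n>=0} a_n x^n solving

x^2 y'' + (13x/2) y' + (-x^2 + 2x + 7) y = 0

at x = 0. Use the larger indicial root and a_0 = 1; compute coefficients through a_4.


Write in Frobenius form y'' + (p(x)/x) y' + (q(x)/x^2) y = 0:
  p(x) = 13/2,  q(x) = -x^2 + 2x + 7.
Indicial equation: r(r-1) + (13/2) r + (7) = 0 -> roots r_1 = -2, r_2 = -7/2.
Take r = r_1 = -2. Let y(x) = x^r sum_{n>=0} a_n x^n with a_0 = 1.
Substitute y = x^r sum a_n x^n and match x^{r+n}. The recurrence is
  D(n) a_n + 2 a_{n-1} - 1 a_{n-2} = 0,  where D(n) = (r+n)(r+n-1) + (13/2)(r+n) + (7).
  a_n = [-2 a_{n-1} + 1 a_{n-2}] / D(n).
Since the indicial polynomial factors as (r - r_1)(r - r_2), D(n) = (r_1 + n - r_1)(r_1 + n - r_2) = n(n + 3/2).
Evaluating step by step (a_0 = 1):
  n = 1: D(1) = 1(1 + 3/2) = 5/2; numerator = -2(1) = -2; a_1 = (-2)/(5/2) = -4/5
  n = 2: D(2) = 2(2 + 3/2) = 7; numerator = -2(-4/5) + 1(1) = 13/5; a_2 = (13/5)/(7) = 13/35
  n = 3: D(3) = 3(3 + 3/2) = 27/2; numerator = -2(13/35) + 1(-4/5) = -54/35; a_3 = (-54/35)/(27/2) = -4/35
  n = 4: D(4) = 4(4 + 3/2) = 22; numerator = -2(-4/35) + 1(13/35) = 3/5; a_4 = (3/5)/(22) = 3/110

r = -2; a_0 = 1; a_1 = -4/5; a_2 = 13/35; a_3 = -4/35; a_4 = 3/110


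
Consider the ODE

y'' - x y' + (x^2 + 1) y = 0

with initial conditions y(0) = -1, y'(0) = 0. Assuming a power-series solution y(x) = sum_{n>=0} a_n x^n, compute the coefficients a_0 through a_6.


Ansatz: y(x) = sum_{n>=0} a_n x^n, so y'(x) = sum_{n>=1} n a_n x^(n-1) and y''(x) = sum_{n>=2} n(n-1) a_n x^(n-2).
Substitute into P(x) y'' + Q(x) y' + R(x) y = 0 with P(x) = 1, Q(x) = -x, R(x) = x^2 + 1, and match powers of x.
Initial conditions: a_0 = -1, a_1 = 0.
Setting the coefficient of each power of x to zero and solving order by order (substituting the coefficients already found):
  x^0: 2 a_2 + a_0 = 0  ->  2 a_2 = -a_0 = 1  ->  a_2 = 1/2
  x^1: 6 a_3 = 0  ->  a_3 = 0
  x^2: 12 a_4 - a_2 + a_0 = 0  ->  12 a_4 = a_2 - a_0 = 3/2  ->  a_4 = 1/8
  x^3: 20 a_5 - 2 a_3 + a_1 = 0  ->  20 a_5 = 2 a_3 - a_1 = 0  ->  a_5 = 0
  x^4: 30 a_6 - 3 a_4 + a_2 = 0  ->  30 a_6 = 3 a_4 - a_2 = -1/8  ->  a_6 = -1/240
Truncated series: y(x) = -1 + (1/2) x^2 + (1/8) x^4 - (1/240) x^6 + O(x^7).

a_0 = -1; a_1 = 0; a_2 = 1/2; a_3 = 0; a_4 = 1/8; a_5 = 0; a_6 = -1/240


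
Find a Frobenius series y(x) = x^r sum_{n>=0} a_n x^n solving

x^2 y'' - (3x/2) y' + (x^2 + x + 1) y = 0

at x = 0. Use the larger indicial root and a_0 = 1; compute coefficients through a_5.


Write in Frobenius form y'' + (p(x)/x) y' + (q(x)/x^2) y = 0:
  p(x) = -3/2,  q(x) = x^2 + x + 1.
Indicial equation: r(r-1) + (-3/2) r + (1) = 0 -> roots r_1 = 2, r_2 = 1/2.
Take r = r_1 = 2. Let y(x) = x^r sum_{n>=0} a_n x^n with a_0 = 1.
Substitute y = x^r sum a_n x^n and match x^{r+n}. The recurrence is
  D(n) a_n + 1 a_{n-1} + 1 a_{n-2} = 0,  where D(n) = (r+n)(r+n-1) + (-3/2)(r+n) + (1).
  a_n = [-1 a_{n-1} - 1 a_{n-2}] / D(n).
Since the indicial polynomial factors as (r - r_1)(r - r_2), D(n) = (r_1 + n - r_1)(r_1 + n - r_2) = n(n + 3/2).
Evaluating step by step (a_0 = 1):
  n = 1: D(1) = 1(1 + 3/2) = 5/2; numerator = -1(1) = -1; a_1 = (-1)/(5/2) = -2/5
  n = 2: D(2) = 2(2 + 3/2) = 7; numerator = -1(-2/5) - 1(1) = -3/5; a_2 = (-3/5)/(7) = -3/35
  n = 3: D(3) = 3(3 + 3/2) = 27/2; numerator = -1(-3/35) - 1(-2/5) = 17/35; a_3 = (17/35)/(27/2) = 34/945
  n = 4: D(4) = 4(4 + 3/2) = 22; numerator = -1(34/945) - 1(-3/35) = 47/945; a_4 = (47/945)/(22) = 47/20790
  n = 5: D(5) = 5(5 + 3/2) = 65/2; numerator = -1(47/20790) - 1(34/945) = -53/1386; a_5 = (-53/1386)/(65/2) = -53/45045

r = 2; a_0 = 1; a_1 = -2/5; a_2 = -3/35; a_3 = 34/945; a_4 = 47/20790; a_5 = -53/45045


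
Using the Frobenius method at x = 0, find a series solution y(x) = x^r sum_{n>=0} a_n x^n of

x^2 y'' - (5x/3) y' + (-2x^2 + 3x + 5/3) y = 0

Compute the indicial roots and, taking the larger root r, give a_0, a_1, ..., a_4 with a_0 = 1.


Write in Frobenius form y'' + (p(x)/x) y' + (q(x)/x^2) y = 0:
  p(x) = -5/3,  q(x) = -2x^2 + 3x + 5/3.
Indicial equation: r(r-1) + (-5/3) r + (5/3) = 0 -> roots r_1 = 5/3, r_2 = 1.
Take r = r_1 = 5/3. Let y(x) = x^r sum_{n>=0} a_n x^n with a_0 = 1.
Substitute y = x^r sum a_n x^n and match x^{r+n}. The recurrence is
  D(n) a_n + 3 a_{n-1} - 2 a_{n-2} = 0,  where D(n) = (r+n)(r+n-1) + (-5/3)(r+n) + (5/3).
  a_n = [-3 a_{n-1} + 2 a_{n-2}] / D(n).
Since the indicial polynomial factors as (r - r_1)(r - r_2), D(n) = (r_1 + n - r_1)(r_1 + n - r_2) = n(n + 2/3).
Evaluating step by step (a_0 = 1):
  n = 1: D(1) = 1(1 + 2/3) = 5/3; numerator = -3(1) = -3; a_1 = (-3)/(5/3) = -9/5
  n = 2: D(2) = 2(2 + 2/3) = 16/3; numerator = -3(-9/5) + 2(1) = 37/5; a_2 = (37/5)/(16/3) = 111/80
  n = 3: D(3) = 3(3 + 2/3) = 11; numerator = -3(111/80) + 2(-9/5) = -621/80; a_3 = (-621/80)/(11) = -621/880
  n = 4: D(4) = 4(4 + 2/3) = 56/3; numerator = -3(-621/880) + 2(111/80) = 861/176; a_4 = (861/176)/(56/3) = 369/1408

r = 5/3; a_0 = 1; a_1 = -9/5; a_2 = 111/80; a_3 = -621/880; a_4 = 369/1408


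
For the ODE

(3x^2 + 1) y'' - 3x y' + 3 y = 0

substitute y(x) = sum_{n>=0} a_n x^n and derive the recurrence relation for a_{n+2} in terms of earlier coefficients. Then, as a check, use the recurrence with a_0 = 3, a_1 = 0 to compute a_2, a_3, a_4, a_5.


Substitute y = sum_n a_n x^n.
(1 + 3 x^2) y'' contributes (n+2)(n+1) a_{n+2} + 3 n(n-1) a_n at x^n.
-3 x y'(x) contributes -3 n a_n at x^n.
3 y(x) contributes 3 a_n at x^n.
Matching x^n: (n+2)(n+1) a_{n+2} + (3 n(n-1) - 3 n + 3) a_n = 0.
Thus a_{n+2} = (-3 n(n-1) + 3 n - 3) / ((n+1)(n+2)) * a_n.

Check with a_0 = 3, a_1 = 0 (apply the recurrence for n = 0, 1, 2, 3): a_0 = 3, a_1 = 0, a_2 = -9/2, a_3 = 0, a_4 = 9/8, a_5 = 0.

a_(n+2) = (-3 n(n-1) + 3 n - 3) / ((n+1)(n+2)) * a_n; check: a_0 = 3, a_1 = 0, a_2 = -9/2, a_3 = 0, a_4 = 9/8, a_5 = 0


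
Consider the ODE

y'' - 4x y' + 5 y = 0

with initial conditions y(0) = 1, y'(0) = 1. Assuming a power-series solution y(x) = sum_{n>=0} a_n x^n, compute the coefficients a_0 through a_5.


Ansatz: y(x) = sum_{n>=0} a_n x^n, so y'(x) = sum_{n>=1} n a_n x^(n-1) and y''(x) = sum_{n>=2} n(n-1) a_n x^(n-2).
Substitute into P(x) y'' + Q(x) y' + R(x) y = 0 with P(x) = 1, Q(x) = -4x, R(x) = 5, and match powers of x.
Initial conditions: a_0 = 1, a_1 = 1.
Setting the coefficient of each power of x to zero and solving order by order (substituting the coefficients already found):
  x^0: 2 a_2 + 5 a_0 = 0  ->  2 a_2 = -5 a_0 = -5  ->  a_2 = -5/2
  x^1: 6 a_3 + a_1 = 0  ->  6 a_3 = -a_1 = -1  ->  a_3 = -1/6
  x^2: 12 a_4 - 3 a_2 = 0  ->  12 a_4 = 3 a_2 = -15/2  ->  a_4 = -5/8
  x^3: 20 a_5 - 7 a_3 = 0  ->  20 a_5 = 7 a_3 = -7/6  ->  a_5 = -7/120
Truncated series: y(x) = 1 + x - (5/2) x^2 - (1/6) x^3 - (5/8) x^4 - (7/120) x^5 + O(x^6).

a_0 = 1; a_1 = 1; a_2 = -5/2; a_3 = -1/6; a_4 = -5/8; a_5 = -7/120


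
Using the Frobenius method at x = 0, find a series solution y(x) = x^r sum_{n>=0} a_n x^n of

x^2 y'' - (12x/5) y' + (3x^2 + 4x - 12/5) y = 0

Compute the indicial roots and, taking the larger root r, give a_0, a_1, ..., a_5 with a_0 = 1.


Write in Frobenius form y'' + (p(x)/x) y' + (q(x)/x^2) y = 0:
  p(x) = -12/5,  q(x) = 3x^2 + 4x - 12/5.
Indicial equation: r(r-1) + (-12/5) r + (-12/5) = 0 -> roots r_1 = 4, r_2 = -3/5.
Take r = r_1 = 4. Let y(x) = x^r sum_{n>=0} a_n x^n with a_0 = 1.
Substitute y = x^r sum a_n x^n and match x^{r+n}. The recurrence is
  D(n) a_n + 4 a_{n-1} + 3 a_{n-2} = 0,  where D(n) = (r+n)(r+n-1) + (-12/5)(r+n) + (-12/5).
  a_n = [-4 a_{n-1} - 3 a_{n-2}] / D(n).
Since the indicial polynomial factors as (r - r_1)(r - r_2), D(n) = (r_1 + n - r_1)(r_1 + n - r_2) = n(n + 23/5).
Evaluating step by step (a_0 = 1):
  n = 1: D(1) = 1(1 + 23/5) = 28/5; numerator = -4(1) = -4; a_1 = (-4)/(28/5) = -5/7
  n = 2: D(2) = 2(2 + 23/5) = 66/5; numerator = -4(-5/7) - 3(1) = -1/7; a_2 = (-1/7)/(66/5) = -5/462
  n = 3: D(3) = 3(3 + 23/5) = 114/5; numerator = -4(-5/462) - 3(-5/7) = 505/231; a_3 = (505/231)/(114/5) = 2525/26334
  n = 4: D(4) = 4(4 + 23/5) = 172/5; numerator = -4(2525/26334) - 3(-5/462) = -9245/26334; a_4 = (-9245/26334)/(172/5) = -1075/105336
  n = 5: D(5) = 5(5 + 23/5) = 48; numerator = -4(-1075/105336) - 3(2525/26334) = -3250/13167; a_5 = (-3250/13167)/(48) = -1625/316008

r = 4; a_0 = 1; a_1 = -5/7; a_2 = -5/462; a_3 = 2525/26334; a_4 = -1075/105336; a_5 = -1625/316008


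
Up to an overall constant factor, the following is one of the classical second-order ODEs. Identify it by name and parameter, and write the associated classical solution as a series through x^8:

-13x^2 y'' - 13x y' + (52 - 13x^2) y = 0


All three coefficients share the factor -13; dividing through by -13 gives  x^2 y'' + x y' + (x^2 - 4) y = 0.
This matches the Bessel equation x^2 y'' + x y' + (x^2 - nu^2) y = 0 with nu^2 = 4, so nu = 2; the solution bounded at x = 0 is J_2(x).
Frobenius at x = 0: indicial roots ±nu; for r = nu the recurrence k(k + 2nu) c_k = -c_{k-2} gives the standard series J_nu(x) = sum_{k>=0} (-1)^k / (k! (k+nu)!) (x/2)^(2k+nu). Evaluate the first 4 terms:
  k = 0: (-1)^0 / (0! * 2! * 2^2) x^2 = 1/(1*2*4) x^2 = (1/8) x^2
  k = 1: (-1)^1 / (1! * 3! * 2^4) x^4 = -1/(1*6*16) x^4 = (-1/96) x^4
  k = 2: (-1)^2 / (2! * 4! * 2^6) x^6 = 1/(2*24*64) x^6 = (1/3072) x^6
  k = 3: (-1)^3 / (3! * 5! * 2^8) x^8 = -1/(6*120*256) x^8 = (-1/184320) x^8
Hence J_2(x) = -x^8/184320 + x^6/3072 - x^4/96 + x^2/8 + ....

J_2(x); series = -x^8/184320 + x^6/3072 - x^4/96 + x^2/8


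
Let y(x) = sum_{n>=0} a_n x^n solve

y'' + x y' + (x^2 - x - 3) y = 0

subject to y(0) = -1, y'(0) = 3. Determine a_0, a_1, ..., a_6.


Ansatz: y(x) = sum_{n>=0} a_n x^n, so y'(x) = sum_{n>=1} n a_n x^(n-1) and y''(x) = sum_{n>=2} n(n-1) a_n x^(n-2).
Substitute into P(x) y'' + Q(x) y' + R(x) y = 0 with P(x) = 1, Q(x) = x, R(x) = x^2 - x - 3, and match powers of x.
Initial conditions: a_0 = -1, a_1 = 3.
Setting the coefficient of each power of x to zero and solving order by order (substituting the coefficients already found):
  x^0: 2 a_2 - 3 a_0 = 0  ->  2 a_2 = 3 a_0 = -3  ->  a_2 = -3/2
  x^1: 6 a_3 - 2 a_1 - a_0 = 0  ->  6 a_3 = 2 a_1 + a_0 = 5  ->  a_3 = 5/6
  x^2: 12 a_4 - a_2 - a_1 + a_0 = 0  ->  12 a_4 = a_2 + a_1 - a_0 = 5/2  ->  a_4 = 5/24
  x^3: 20 a_5 - a_2 + a_1 = 0  ->  20 a_5 = a_2 - a_1 = -9/2  ->  a_5 = -9/40
  x^4: 30 a_6 + a_4 - a_3 + a_2 = 0  ->  30 a_6 = -a_4 + a_3 - a_2 = 17/8  ->  a_6 = 17/240
Truncated series: y(x) = -1 + 3 x - (3/2) x^2 + (5/6) x^3 + (5/24) x^4 - (9/40) x^5 + (17/240) x^6 + O(x^7).

a_0 = -1; a_1 = 3; a_2 = -3/2; a_3 = 5/6; a_4 = 5/24; a_5 = -9/40; a_6 = 17/240


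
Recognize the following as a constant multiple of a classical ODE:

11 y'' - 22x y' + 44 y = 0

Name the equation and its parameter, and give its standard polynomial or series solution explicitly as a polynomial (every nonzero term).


All three coefficients share the factor 11; dividing through by 11 gives  y'' - 2x y' + 4 y = 0.
This matches the Hermite equation y'' - 2x y' + 2n y = 0 with 2n = 4, so n = 2; the polynomial solution is H_2(x).
With y = sum_k a_k x^k, matching x^k gives (k+2)(k+1) a_{k+2} = 2(k - n) a_k = 2(k - 2) a_k. The right side vanishes at k = 2, so the series with the parity of 2 terminates at degree 2.
Standard normalization: leading coefficient of H_n is 2^n, so a_2 = 2^2 = 4. Work downward with a_k = (k+1)(k+2) a_{k+2} / (2(k - n)):
  a_0 = (1)(2)(4) / (2(0 - 2)) = 8/(-4) = -2
Hence H_2(x) = 4 x^2 - 2.

H_2(x); series = 4 x^2 - 2


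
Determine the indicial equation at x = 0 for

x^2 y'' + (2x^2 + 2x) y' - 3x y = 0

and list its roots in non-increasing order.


Divide by x^2 to reach normal form y'' + P_1(x) y' + P_2(x) y = 0 with P_1(x) = 2 + 2/x and P_2(x) = -3/x.
x = 0 is a singular point because the y'-coefficient 2 + 2/x has a pole at x = 0 and the y-coefficient -3/x has a pole at x = 0.
It is a regular singular point because x P_1(x) = p(x) = 2x + 2 and x^2 P_2(x) = q(x) = -3x are polynomials, hence analytic at x = 0.
p(0) = 2,  q(0) = 0.
Indicial equation: r(r-1) + p(0) r + q(0) = 0, i.e. r^2 + (p(0) - 1) r + q(0) = 0, i.e. r^2 + 1 r = 0.
Discriminant: (1)^2 - 4(0) = 1, so r = (-1 ± 1)/2.
Solving: r_1 = 0, r_2 = -1.

indicial: r^2 + 1 r = 0; roots r_1 = 0, r_2 = -1


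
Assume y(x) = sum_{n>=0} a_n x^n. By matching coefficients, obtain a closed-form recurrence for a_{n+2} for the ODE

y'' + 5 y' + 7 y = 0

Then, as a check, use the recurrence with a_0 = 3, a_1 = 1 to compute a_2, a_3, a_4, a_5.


Substitute y = sum_n a_n x^n.
y''(x) has coefficient (n+2)(n+1) a_{n+2} at x^n;
5 y'(x) has coefficient 5 (n+1) a_{n+1} at x^n;
7 y(x) has coefficient 7 a_n at x^n.
Matching x^n: (n+2)(n+1) a_{n+2} + 5 (n+1) a_{n+1} + 7 a_n = 0.
Thus a_{n+2} = [-5 (n+1) a_{n+1} - 7 a_n] / ((n+1)(n+2)).

Check with a_0 = 3, a_1 = 1 (apply the recurrence for n = 0, 1, 2, 3): a_0 = 3, a_1 = 1, a_2 = -13, a_3 = 41/2, a_4 = -433/24, a_5 = 163/15.

a_(n+2) = [-5 (n+1) a_(n+1) - 7 a_n] / ((n+1)(n+2)); check: a_0 = 3, a_1 = 1, a_2 = -13, a_3 = 41/2, a_4 = -433/24, a_5 = 163/15


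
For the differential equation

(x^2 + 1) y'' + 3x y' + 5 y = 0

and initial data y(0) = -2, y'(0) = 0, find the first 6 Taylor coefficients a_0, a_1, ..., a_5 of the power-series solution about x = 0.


Ansatz: y(x) = sum_{n>=0} a_n x^n, so y'(x) = sum_{n>=1} n a_n x^(n-1) and y''(x) = sum_{n>=2} n(n-1) a_n x^(n-2).
Substitute into P(x) y'' + Q(x) y' + R(x) y = 0 with P(x) = x^2 + 1, Q(x) = 3x, R(x) = 5, and match powers of x.
Initial conditions: a_0 = -2, a_1 = 0.
Setting the coefficient of each power of x to zero and solving order by order (substituting the coefficients already found):
  x^0: 2 a_2 + 5 a_0 = 0  ->  2 a_2 = -5 a_0 = 10  ->  a_2 = 5
  x^1: 6 a_3 + 8 a_1 = 0  ->  6 a_3 = -8 a_1 = 0  ->  a_3 = 0
  x^2: 12 a_4 + 13 a_2 = 0  ->  12 a_4 = -13 a_2 = -65  ->  a_4 = -65/12
  x^3: 20 a_5 + 20 a_3 = 0  ->  20 a_5 = -20 a_3 = 0  ->  a_5 = 0
Truncated series: y(x) = -2 + 5 x^2 - (65/12) x^4 + O(x^6).

a_0 = -2; a_1 = 0; a_2 = 5; a_3 = 0; a_4 = -65/12; a_5 = 0


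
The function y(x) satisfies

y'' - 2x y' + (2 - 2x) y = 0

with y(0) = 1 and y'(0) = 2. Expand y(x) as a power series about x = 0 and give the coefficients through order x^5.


Ansatz: y(x) = sum_{n>=0} a_n x^n, so y'(x) = sum_{n>=1} n a_n x^(n-1) and y''(x) = sum_{n>=2} n(n-1) a_n x^(n-2).
Substitute into P(x) y'' + Q(x) y' + R(x) y = 0 with P(x) = 1, Q(x) = -2x, R(x) = 2 - 2x, and match powers of x.
Initial conditions: a_0 = 1, a_1 = 2.
Setting the coefficient of each power of x to zero and solving order by order (substituting the coefficients already found):
  x^0: 2 a_2 + 2 a_0 = 0  ->  2 a_2 = -2 a_0 = -2  ->  a_2 = -1
  x^1: 6 a_3 - 2 a_0 = 0  ->  6 a_3 = 2 a_0 = 2  ->  a_3 = 1/3
  x^2: 12 a_4 - 2 a_2 - 2 a_1 = 0  ->  12 a_4 = 2 a_2 + 2 a_1 = 2  ->  a_4 = 1/6
  x^3: 20 a_5 - 4 a_3 - 2 a_2 = 0  ->  20 a_5 = 4 a_3 + 2 a_2 = -2/3  ->  a_5 = -1/30
Truncated series: y(x) = 1 + 2 x - x^2 + (1/3) x^3 + (1/6) x^4 - (1/30) x^5 + O(x^6).

a_0 = 1; a_1 = 2; a_2 = -1; a_3 = 1/3; a_4 = 1/6; a_5 = -1/30


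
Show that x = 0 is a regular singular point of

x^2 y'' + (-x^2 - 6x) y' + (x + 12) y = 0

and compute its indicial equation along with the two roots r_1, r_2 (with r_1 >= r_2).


Divide by x^2 to reach normal form y'' + P_1(x) y' + P_2(x) y = 0 with P_1(x) = -1 - 6/x and P_2(x) = 1/x + 12/x^2.
x = 0 is a singular point because the y'-coefficient -1 - 6/x has a pole at x = 0 and the y-coefficient 1/x + 12/x^2 has a pole at x = 0.
It is a regular singular point because x P_1(x) = p(x) = -x - 6 and x^2 P_2(x) = q(x) = x + 12 are polynomials, hence analytic at x = 0.
p(0) = -6,  q(0) = 12.
Indicial equation: r(r-1) + p(0) r + q(0) = 0, i.e. r^2 + (p(0) - 1) r + q(0) = 0, i.e. r^2 - 7 r + 12 = 0.
Discriminant: (-7)^2 - 4(12) = 1, so r = (7 ± 1)/2.
Solving: r_1 = 4, r_2 = 3.

indicial: r^2 - 7 r + 12 = 0; roots r_1 = 4, r_2 = 3


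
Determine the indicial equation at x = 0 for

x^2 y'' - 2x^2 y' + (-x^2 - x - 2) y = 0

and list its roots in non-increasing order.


Divide by x^2 to reach normal form y'' + P_1(x) y' + P_2(x) y = 0 with P_1(x) = -2 and P_2(x) = -1 - 1/x - 2/x^2.
x = 0 is a singular point because the y-coefficient -1 - 1/x - 2/x^2 has a pole at x = 0.
It is a regular singular point because x P_1(x) = p(x) = -2x and x^2 P_2(x) = q(x) = -x^2 - x - 2 are polynomials, hence analytic at x = 0.
p(0) = 0,  q(0) = -2.
Indicial equation: r(r-1) + p(0) r + q(0) = 0, i.e. r^2 + (p(0) - 1) r + q(0) = 0, i.e. r^2 - 1 r - 2 = 0.
Discriminant: (-1)^2 - 4(-2) = 9, so r = (1 ± 3)/2.
Solving: r_1 = 2, r_2 = -1.

indicial: r^2 - 1 r - 2 = 0; roots r_1 = 2, r_2 = -1


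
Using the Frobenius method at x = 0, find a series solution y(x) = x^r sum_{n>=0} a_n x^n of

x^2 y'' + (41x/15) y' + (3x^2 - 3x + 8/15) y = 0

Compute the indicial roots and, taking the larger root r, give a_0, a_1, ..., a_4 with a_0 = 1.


Write in Frobenius form y'' + (p(x)/x) y' + (q(x)/x^2) y = 0:
  p(x) = 41/15,  q(x) = 3x^2 - 3x + 8/15.
Indicial equation: r(r-1) + (41/15) r + (8/15) = 0 -> roots r_1 = -2/5, r_2 = -4/3.
Take r = r_1 = -2/5. Let y(x) = x^r sum_{n>=0} a_n x^n with a_0 = 1.
Substitute y = x^r sum a_n x^n and match x^{r+n}. The recurrence is
  D(n) a_n - 3 a_{n-1} + 3 a_{n-2} = 0,  where D(n) = (r+n)(r+n-1) + (41/15)(r+n) + (8/15).
  a_n = [3 a_{n-1} - 3 a_{n-2}] / D(n).
Since the indicial polynomial factors as (r - r_1)(r - r_2), D(n) = (r_1 + n - r_1)(r_1 + n - r_2) = n(n + 14/15).
Evaluating step by step (a_0 = 1):
  n = 1: D(1) = 1(1 + 14/15) = 29/15; numerator = 3(1) = 3; a_1 = (3)/(29/15) = 45/29
  n = 2: D(2) = 2(2 + 14/15) = 88/15; numerator = 3(45/29) - 3(1) = 48/29; a_2 = (48/29)/(88/15) = 90/319
  n = 3: D(3) = 3(3 + 14/15) = 59/5; numerator = 3(90/319) - 3(45/29) = -1215/319; a_3 = (-1215/319)/(59/5) = -6075/18821
  n = 4: D(4) = 4(4 + 14/15) = 296/15; numerator = 3(-6075/18821) - 3(90/319) = -3105/1711; a_4 = (-3105/1711)/(296/15) = -46575/506456

r = -2/5; a_0 = 1; a_1 = 45/29; a_2 = 90/319; a_3 = -6075/18821; a_4 = -46575/506456


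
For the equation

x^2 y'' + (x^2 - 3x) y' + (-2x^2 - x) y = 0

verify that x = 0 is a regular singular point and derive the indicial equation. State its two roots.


Divide by x^2 to reach normal form y'' + P_1(x) y' + P_2(x) y = 0 with P_1(x) = 1 - 3/x and P_2(x) = -2 - 1/x.
x = 0 is a singular point because the y'-coefficient 1 - 3/x has a pole at x = 0 and the y-coefficient -2 - 1/x has a pole at x = 0.
It is a regular singular point because x P_1(x) = p(x) = x - 3 and x^2 P_2(x) = q(x) = -2x^2 - x are polynomials, hence analytic at x = 0.
p(0) = -3,  q(0) = 0.
Indicial equation: r(r-1) + p(0) r + q(0) = 0, i.e. r^2 + (p(0) - 1) r + q(0) = 0, i.e. r^2 - 4 r = 0.
Discriminant: (-4)^2 - 4(0) = 16, so r = (4 ± 4)/2.
Solving: r_1 = 4, r_2 = 0.

indicial: r^2 - 4 r = 0; roots r_1 = 4, r_2 = 0


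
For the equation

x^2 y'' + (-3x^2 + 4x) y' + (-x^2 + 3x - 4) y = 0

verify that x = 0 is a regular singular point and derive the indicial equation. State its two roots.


Divide by x^2 to reach normal form y'' + P_1(x) y' + P_2(x) y = 0 with P_1(x) = -3 + 4/x and P_2(x) = -1 + 3/x - 4/x^2.
x = 0 is a singular point because the y'-coefficient -3 + 4/x has a pole at x = 0 and the y-coefficient -1 + 3/x - 4/x^2 has a pole at x = 0.
It is a regular singular point because x P_1(x) = p(x) = 4 - 3x and x^2 P_2(x) = q(x) = -x^2 + 3x - 4 are polynomials, hence analytic at x = 0.
p(0) = 4,  q(0) = -4.
Indicial equation: r(r-1) + p(0) r + q(0) = 0, i.e. r^2 + (p(0) - 1) r + q(0) = 0, i.e. r^2 + 3 r - 4 = 0.
Discriminant: (3)^2 - 4(-4) = 25, so r = (-3 ± 5)/2.
Solving: r_1 = 1, r_2 = -4.

indicial: r^2 + 3 r - 4 = 0; roots r_1 = 1, r_2 = -4


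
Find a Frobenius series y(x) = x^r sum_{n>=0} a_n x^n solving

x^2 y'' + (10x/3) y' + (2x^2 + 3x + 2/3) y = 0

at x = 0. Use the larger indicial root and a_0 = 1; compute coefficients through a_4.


Write in Frobenius form y'' + (p(x)/x) y' + (q(x)/x^2) y = 0:
  p(x) = 10/3,  q(x) = 2x^2 + 3x + 2/3.
Indicial equation: r(r-1) + (10/3) r + (2/3) = 0 -> roots r_1 = -1/3, r_2 = -2.
Take r = r_1 = -1/3. Let y(x) = x^r sum_{n>=0} a_n x^n with a_0 = 1.
Substitute y = x^r sum a_n x^n and match x^{r+n}. The recurrence is
  D(n) a_n + 3 a_{n-1} + 2 a_{n-2} = 0,  where D(n) = (r+n)(r+n-1) + (10/3)(r+n) + (2/3).
  a_n = [-3 a_{n-1} - 2 a_{n-2}] / D(n).
Since the indicial polynomial factors as (r - r_1)(r - r_2), D(n) = (r_1 + n - r_1)(r_1 + n - r_2) = n(n + 5/3).
Evaluating step by step (a_0 = 1):
  n = 1: D(1) = 1(1 + 5/3) = 8/3; numerator = -3(1) = -3; a_1 = (-3)/(8/3) = -9/8
  n = 2: D(2) = 2(2 + 5/3) = 22/3; numerator = -3(-9/8) - 2(1) = 11/8; a_2 = (11/8)/(22/3) = 3/16
  n = 3: D(3) = 3(3 + 5/3) = 14; numerator = -3(3/16) - 2(-9/8) = 27/16; a_3 = (27/16)/(14) = 27/224
  n = 4: D(4) = 4(4 + 5/3) = 68/3; numerator = -3(27/224) - 2(3/16) = -165/224; a_4 = (-165/224)/(68/3) = -495/15232

r = -1/3; a_0 = 1; a_1 = -9/8; a_2 = 3/16; a_3 = 27/224; a_4 = -495/15232
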